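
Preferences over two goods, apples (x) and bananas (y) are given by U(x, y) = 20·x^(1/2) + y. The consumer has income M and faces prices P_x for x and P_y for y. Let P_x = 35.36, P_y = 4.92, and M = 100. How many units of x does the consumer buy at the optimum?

Set MRS = P_x/P_y: 10·x^(−1/2) = P_x/P_y.
Thus x* = (10·P_y/P_x)² — independent of M — with the rest of income spent on y.
Plugging in: x* = (10·4.92/35.36)² = 1.936.

x* = 1.936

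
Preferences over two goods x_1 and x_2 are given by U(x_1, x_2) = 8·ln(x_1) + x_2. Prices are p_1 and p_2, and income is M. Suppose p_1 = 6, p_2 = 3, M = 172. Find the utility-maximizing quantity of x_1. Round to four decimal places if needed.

x_1* = 4

So x_1*(p_1,p_2) = 8·p_2/p_1, independent of income; and x_2* = (M − 8·p_2)/p_2.
At the given prices: x_1* = 8·3/6 = 4.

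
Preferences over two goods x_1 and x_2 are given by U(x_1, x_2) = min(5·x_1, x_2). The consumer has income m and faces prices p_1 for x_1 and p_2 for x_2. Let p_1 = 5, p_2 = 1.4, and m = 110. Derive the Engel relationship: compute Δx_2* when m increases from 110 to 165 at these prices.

Δx_2* = 22.9167

Leontief preferences: the optimum is at the kink where x_1/1 = x_2/5, i.e. x_2 = 5·x_1.
Budget: p_1·x_1 + p_2·5·x_1 = m, so (p_1 + 5·p_2)·x_1 = m.
Demand: x_1*(p_1,p_2,m) = m/(p_1 + 5·p_2), x_2* = 5·m/(p_1 + 5·p_2).
Here 5 + 5·1.4 = 12, giving x_2* = 45.8333.
At m' = 165: x_2* = 68.75. Change: 68.75 − 45.8333 = 22.9167.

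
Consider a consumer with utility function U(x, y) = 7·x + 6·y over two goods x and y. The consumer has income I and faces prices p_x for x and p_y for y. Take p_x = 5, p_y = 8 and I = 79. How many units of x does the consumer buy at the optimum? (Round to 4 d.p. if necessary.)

Linear utility — the consumer picks whichever good has higher MU/price: 7/5 = 1.4 vs 6/8 = 0.75.
x gives more utility per dollar, so spend all income on x: x* = I/p_x, y* = 0.
Numerically: x* = 15.8, y* = 0.

x* = 15.8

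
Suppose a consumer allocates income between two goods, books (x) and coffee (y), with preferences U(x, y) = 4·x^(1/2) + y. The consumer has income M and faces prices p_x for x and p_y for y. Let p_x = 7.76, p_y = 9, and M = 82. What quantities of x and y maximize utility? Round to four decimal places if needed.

Set MRS = p_x/p_y: 2·x^(−1/2) = p_x/p_y.
Thus x* = (2·p_y/p_x)² — independent of M — with the rest of income spent on y.
Plugging in: x* = (2·9/7.76)² = 5.3805, y* = 4.4719.

x* = 5.3805, y* = 4.4719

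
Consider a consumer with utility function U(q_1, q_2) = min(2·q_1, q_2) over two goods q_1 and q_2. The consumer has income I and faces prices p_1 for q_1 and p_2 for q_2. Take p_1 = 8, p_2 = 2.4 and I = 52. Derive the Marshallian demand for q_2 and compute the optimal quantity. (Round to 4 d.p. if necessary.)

Leontief preferences: the optimum is at the kink where q_1/1 = q_2/2, i.e. q_2 = 2·q_1.
Budget: p_1·q_1 + p_2·2·q_1 = I, so (p_1 + 2·p_2)·q_1 = I.
Demand: q_1*(p_1,p_2,I) = I/(p_1 + 2·p_2), q_2* = 2·I/(p_1 + 2·p_2).
Here 8 + 2·2.4 = 12.8, giving q_2* = 8.125.

q_2* = 8.125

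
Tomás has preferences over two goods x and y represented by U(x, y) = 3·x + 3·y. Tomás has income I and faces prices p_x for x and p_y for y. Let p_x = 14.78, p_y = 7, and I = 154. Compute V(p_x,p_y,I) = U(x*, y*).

Linear utility — the consumer picks whichever good has higher MU/price: 3/14.78 = 0.203 vs 3/7 = 0.4286.
y gives more utility per dollar, so spend all income on y: y* = I/p_y, x* = 0.
Numerically: x* = 0, y* = 22.
Utility at the optimum: U(0, 22) = 66.

V = 66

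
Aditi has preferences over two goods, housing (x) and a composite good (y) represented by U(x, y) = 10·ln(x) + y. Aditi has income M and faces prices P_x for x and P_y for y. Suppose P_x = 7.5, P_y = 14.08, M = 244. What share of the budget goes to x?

share on x = 0.577

So x*(P_x,P_y) = 10·P_y/P_x, independent of income; and y* = (M − 10·P_y)/P_y.
At the given prices: x* = 10·14.08/7.5 = 18.7733, and y* = 7.3295.
Expenditure on x: 7.5·18.7733 = 140.8; share = 0.577.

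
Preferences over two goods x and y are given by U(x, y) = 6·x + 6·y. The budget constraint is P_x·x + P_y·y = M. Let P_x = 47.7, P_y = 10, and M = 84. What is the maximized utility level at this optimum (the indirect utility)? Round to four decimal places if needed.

Linear utility — the consumer picks whichever good has higher MU/price: 6/47.7 = 0.1258 vs 6/10 = 0.6.
y gives more utility per dollar, so spend all income on y: y* = M/P_y, x* = 0.
Numerically: x* = 0, y* = 8.4.
Utility at the optimum: U(0, 8.4) = 50.4.

V = 50.4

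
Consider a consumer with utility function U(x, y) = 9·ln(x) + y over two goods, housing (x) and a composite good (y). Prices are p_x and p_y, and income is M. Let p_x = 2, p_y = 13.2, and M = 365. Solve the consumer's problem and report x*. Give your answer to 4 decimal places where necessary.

x* = 59.4

MU_x = 9/x, MU_y = 1. Tangency: 9/x = p_x/p_y.
So x*(p_x,p_y) = 9·p_y/p_x, independent of income; and y* = (M − 9·p_y)/p_y.
At the given prices: x* = 9·13.2/2 = 59.4.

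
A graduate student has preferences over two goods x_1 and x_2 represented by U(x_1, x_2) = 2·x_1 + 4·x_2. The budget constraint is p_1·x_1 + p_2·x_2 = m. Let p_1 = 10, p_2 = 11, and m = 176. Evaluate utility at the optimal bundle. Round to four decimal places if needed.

V = 64

Linear utility — the consumer picks whichever good has higher MU/price: 2/10 = 0.2 vs 4/11 = 0.3636.
x_2 gives more utility per dollar, so spend all income on x_2: x_2* = m/p_2, x_1* = 0.
Numerically: x_1* = 0, x_2* = 16.
Utility at the optimum: U(0, 16) = 64.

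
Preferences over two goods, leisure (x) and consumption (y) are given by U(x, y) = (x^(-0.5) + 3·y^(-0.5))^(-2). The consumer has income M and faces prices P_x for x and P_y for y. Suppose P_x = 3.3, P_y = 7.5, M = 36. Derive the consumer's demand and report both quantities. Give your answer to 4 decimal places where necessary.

Numerically y/x = 1.203324, so x* = 36/(3.3 + 7.5·1.203324) = 2.9209 and y* = 1.203324·2.9209 = 3.5148.

x* = 2.9209, y* = 3.5148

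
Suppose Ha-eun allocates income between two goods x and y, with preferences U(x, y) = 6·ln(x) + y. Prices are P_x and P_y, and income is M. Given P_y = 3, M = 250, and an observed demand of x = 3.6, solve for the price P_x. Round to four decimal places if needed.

P_x = 5

MU_x = 6/x, MU_y = 1. Tangency: 6/x = P_x/P_y.
So x*(P_x,P_y) = 6·P_y/P_x, independent of income; and y* = (M − 6·P_y)/P_y.
Set x* = 3.6 in the demand function and solve for P_x: P_x = 5.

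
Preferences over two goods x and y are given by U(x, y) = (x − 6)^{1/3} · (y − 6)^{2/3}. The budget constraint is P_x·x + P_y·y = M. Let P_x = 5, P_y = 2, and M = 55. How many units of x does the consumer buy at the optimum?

Let x' = x−6, y' = y−6. MRS = (1/2)·y'/x' = P_x/P_y.
Substituting into the budget: x* = 6 + 1/3·(M − 6·P_x − 6·P_y)/P_x, and y* = 6 + 2/3·(…)/P_y.
Discretionary income = 55 − 6·5 − 6·2 = 13; x* = 6 + 1/3·13/5 = 6.8667.

x* = 6.8667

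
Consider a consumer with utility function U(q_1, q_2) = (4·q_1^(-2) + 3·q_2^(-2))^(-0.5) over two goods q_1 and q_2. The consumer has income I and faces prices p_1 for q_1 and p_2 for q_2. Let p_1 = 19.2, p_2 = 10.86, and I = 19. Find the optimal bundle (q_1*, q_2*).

q_1* = 0.6103, q_2* = 0.6705

Numerically q_2/q_1 = 1.098612, so q_1* = 19/(19.2 + 10.86·1.098612) = 0.6103 and q_2* = 1.098612·0.6103 = 0.6705.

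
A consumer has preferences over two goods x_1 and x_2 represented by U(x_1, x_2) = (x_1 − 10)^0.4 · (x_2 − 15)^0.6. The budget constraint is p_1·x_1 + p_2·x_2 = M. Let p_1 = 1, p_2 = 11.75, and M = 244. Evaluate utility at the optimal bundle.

MRS = (2/3)·(x_2−15)/(x_1−10). Tangency with p_1/p_2 gives x_2−15 = (3/2)·(p_1/p_2)·(x_1−10).
After buying the subsistence bundle (10, 15), a share 0.4 of the remaining income goes to x_1: x_1* = 10 + 0.4·(M − 10p_1 − 15p_2)/p_1.
Discretionary income = 244 − 10·1 − 15·11.75 = 57.75; x_1* = 10 + 0.4·57.75/1 = 33.1; x_2* = 15 + 0.6·57.75/11.75 = 17.9489.
Utility at the optimum: U(33.1, 17.9489) = 6.7181.

V = 6.7181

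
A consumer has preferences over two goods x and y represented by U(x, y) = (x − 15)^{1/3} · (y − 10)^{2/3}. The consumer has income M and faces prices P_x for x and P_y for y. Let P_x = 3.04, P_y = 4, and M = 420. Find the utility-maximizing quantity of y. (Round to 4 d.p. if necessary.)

y* = 65.7333

MRS = (1/2)·(y−10)/(x−15). Tangency with P_x/P_y gives y−10 = 2·(P_x/P_y)·(x−15).
After buying the subsistence bundle (15, 10), a share 1/3 of the remaining income goes to x: x* = 15 + 1/3·(M − 15P_x − 10P_y)/P_x.
Discretionary income = 420 − 15·3.04 − 10·4 = 334.4; y* = 10 + 2/3·334.4/4 = 65.7333.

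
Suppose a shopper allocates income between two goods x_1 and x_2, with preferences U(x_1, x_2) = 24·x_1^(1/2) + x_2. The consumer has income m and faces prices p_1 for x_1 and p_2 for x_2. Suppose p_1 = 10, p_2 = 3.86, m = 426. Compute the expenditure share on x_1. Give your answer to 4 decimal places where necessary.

MU_x_1 = 12/√x_1, MU_x_2 = 1. Tangency: 12/√x_1 = p_1/p_2.
Solve: √x_1 = 12·p_2/p_1, so x_1*(p_1,p_2) = (12·p_2/p_1)², and x_2* = (m − p_1·x_1*)/p_2.
Plugging in: x_1* = (12·3.86/10)² = 21.4554, x_2* = 54.7787.
Expenditure on x_1: 10·21.4554 = 214.5542; share = 0.5036.

share on x_1 = 0.5036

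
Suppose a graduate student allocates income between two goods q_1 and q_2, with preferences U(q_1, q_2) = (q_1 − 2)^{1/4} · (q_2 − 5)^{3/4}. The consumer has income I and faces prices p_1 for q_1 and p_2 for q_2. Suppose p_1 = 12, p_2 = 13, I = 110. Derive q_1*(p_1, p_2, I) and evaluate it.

q_1* = 2.4375

Substituting into the budget: q_1* = 2 + 0.25·(I − 2·p_1 − 5·p_2)/p_1, and q_2* = 5 + 0.75·(…)/p_2.
Discretionary income = 110 − 2·12 − 5·13 = 21; q_1* = 2 + 0.25·21/12 = 2.4375.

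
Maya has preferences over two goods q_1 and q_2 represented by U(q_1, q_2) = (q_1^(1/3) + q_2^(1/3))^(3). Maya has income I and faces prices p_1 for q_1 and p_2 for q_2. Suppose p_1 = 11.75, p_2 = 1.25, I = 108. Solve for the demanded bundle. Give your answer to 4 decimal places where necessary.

MU_q_1 ∝ q_1^(-2/3), MU_q_2 ∝ q_2^(-2/3), so MRS = (q_2/q_1)^(2/3) = p_1/p_2.
Hence q_2/q_1 = (p_1/p_2)^(1/(2/3)), i.e. raised to the 1.5 power.
With the ratio pinned down, the budget gives q_1* = I/(p_1 + p_2·(q_2/q_1)) and q_2* = (q_2/q_1)·q_1*.
Numerically q_2/q_1 = 28.819854, so q_1* = 108/(11.75 + 1.25·28.819854) = 2.2606 and q_2* = 28.819854·2.2606 = 65.1503.

q_1* = 2.2606, q_2* = 65.1503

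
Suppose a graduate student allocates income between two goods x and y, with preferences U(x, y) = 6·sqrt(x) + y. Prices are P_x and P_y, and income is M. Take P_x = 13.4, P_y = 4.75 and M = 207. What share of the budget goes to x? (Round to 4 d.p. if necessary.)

Set MRS = P_x/P_y: 3·x^(−1/2) = P_x/P_y.
Solve: √x = 3·P_y/P_x, so x*(P_x,P_y) = (3·P_y/P_x)², and y* = (M − P_x·x*)/P_y.
Plugging in: x* = (3·4.75/13.4)² = 1.1309, y* = 40.3886.
Expenditure on x: 13.4·1.1309 = 15.1539; share = 0.0732.

share on x = 0.0732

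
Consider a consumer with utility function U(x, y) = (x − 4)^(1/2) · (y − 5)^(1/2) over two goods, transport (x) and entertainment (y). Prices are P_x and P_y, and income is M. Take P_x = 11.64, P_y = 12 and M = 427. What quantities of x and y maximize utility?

x* = 17.7646, y* = 18.3517

Substituting into the budget: x* = 4 + 0.5·(M − 4·P_x − 5·P_y)/P_x, and y* = 5 + 0.5·(…)/P_y.
Discretionary income = 427 − 4·11.64 − 5·12 = 320.44; x* = 4 + 0.5·320.44/11.64 = 17.7646; y* = 5 + 0.5·320.44/12 = 18.3517.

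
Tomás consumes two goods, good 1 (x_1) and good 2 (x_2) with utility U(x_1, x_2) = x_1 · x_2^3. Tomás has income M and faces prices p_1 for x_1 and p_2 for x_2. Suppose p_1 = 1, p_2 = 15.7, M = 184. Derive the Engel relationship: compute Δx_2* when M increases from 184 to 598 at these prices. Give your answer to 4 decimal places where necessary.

Tangency: MRS = (1/3)·x_2/x_1 = p_1/p_2.
So p_2·x_2 = 3·p_1·x_1; combined with the budget, a share 0.25 of income goes to x_1.
Demand: x_1*(p_1,p_2,M) = 0.25·M/p_1 and x_2* = 0.75·M/p_2.
At p_1=1, p_2=15.7, M=184: x_2* = 0.75·184/15.7 = 8.7898.
At M' = 598: x_2* = 28.5669. Change: 28.5669 − 8.7898 = 19.7771.

Δx_2* = 19.7771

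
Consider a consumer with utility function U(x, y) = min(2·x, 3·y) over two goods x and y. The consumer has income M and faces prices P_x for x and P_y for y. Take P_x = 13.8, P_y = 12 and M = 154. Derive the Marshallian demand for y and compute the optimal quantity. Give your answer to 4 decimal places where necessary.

Leontief preferences: the optimum is at the kink where x/3 = y/2, i.e. y = (2/3)·x.
Budget: P_x·x + P_y·(2/3)·x = M, so (3·P_x + 2·P_y)·x = 3·M.
Demand: x*(P_x,P_y,M) = 3·M/(3·P_x + 2·P_y), y* = 2·M/(3·P_x + 2·P_y).
Here 3·13.8 + 2·12 = 65.4, giving y* = 4.7095.

y* = 4.7095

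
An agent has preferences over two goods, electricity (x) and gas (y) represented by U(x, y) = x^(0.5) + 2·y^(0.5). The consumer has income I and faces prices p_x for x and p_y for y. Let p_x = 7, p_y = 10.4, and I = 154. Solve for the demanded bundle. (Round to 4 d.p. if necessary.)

Numerically y/x = 1.81213, so x* = 154/(7 + 10.4·1.81213) = 5.9583 and y* = 1.81213·5.9583 = 10.7973.

x* = 5.9583, y* = 10.7973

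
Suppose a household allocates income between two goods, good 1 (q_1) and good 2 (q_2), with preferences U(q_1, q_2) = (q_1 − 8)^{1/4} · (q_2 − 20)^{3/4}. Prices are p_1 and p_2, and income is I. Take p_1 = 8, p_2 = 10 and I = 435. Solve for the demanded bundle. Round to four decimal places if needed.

q_1* = 13.3438, q_2* = 32.825

This is Cobb-Douglas in (q_1−8, q_2−20): tangency gives 0.25·p_2·(q_2−20) = 0.75·p_1·(q_1−8).
After buying the subsistence bundle (8, 20), a share 0.25 of the remaining income goes to q_1: q_1* = 8 + 0.25·(I − 8p_1 − 20p_2)/p_1.
Discretionary income = 435 − 8·8 − 20·10 = 171; q_1* = 8 + 0.25·171/8 = 13.3438; q_2* = 20 + 0.75·171/10 = 32.825.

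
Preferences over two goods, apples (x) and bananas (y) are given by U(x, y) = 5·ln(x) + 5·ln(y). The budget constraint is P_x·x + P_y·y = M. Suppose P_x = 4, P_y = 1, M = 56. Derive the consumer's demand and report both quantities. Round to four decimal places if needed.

x* = 7, y* = 28

Demand: x*(P_x,P_y,M) = 0.5·M/P_x and y* = 0.5·M/P_y.
At P_x=4, P_y=1, M=56: x* = 0.5·56/4 = 7, y* = 28.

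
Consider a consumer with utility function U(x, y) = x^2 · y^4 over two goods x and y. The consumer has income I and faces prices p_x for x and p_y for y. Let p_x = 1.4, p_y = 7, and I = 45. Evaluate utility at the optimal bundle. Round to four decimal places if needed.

V = 38727.486

Demand: x*(p_x,p_y,I) = 1/3·I/p_x and y* = 2/3·I/p_y.
At p_x=1.4, p_y=7, I=45: x* = 1/3·45/1.4 = 10.7143, y* = 4.2857.
Utility at the optimum: U(10.7143, 4.2857) = 38727.486.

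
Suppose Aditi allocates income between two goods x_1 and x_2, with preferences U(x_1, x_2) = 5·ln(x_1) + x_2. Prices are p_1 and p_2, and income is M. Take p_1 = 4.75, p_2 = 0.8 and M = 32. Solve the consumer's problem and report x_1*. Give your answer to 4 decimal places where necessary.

x_1* = 0.8421

Set MRS = p_1/p_2: (5/x_1)/1 = p_1/p_2.
So x_1*(p_1,p_2) = 5·p_2/p_1, independent of income; and x_2* = (M − 5·p_2)/p_2.
At the given prices: x_1* = 5·0.8/4.75 = 0.8421.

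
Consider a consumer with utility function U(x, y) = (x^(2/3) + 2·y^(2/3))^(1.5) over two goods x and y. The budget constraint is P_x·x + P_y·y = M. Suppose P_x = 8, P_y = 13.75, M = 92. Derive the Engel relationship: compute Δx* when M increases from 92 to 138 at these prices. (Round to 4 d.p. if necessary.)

With the ratio pinned down, the budget gives x* = M/(P_x + P_y·(y/x)) and y* = (y/x)·x*.
Numerically y/x = 1.575621, so x* = 92/(8 + 13.75·1.575621) = 3.1013.
At M' = 138: x* = 4.652. Change: 4.652 − 3.1013 = 1.5507.

Δx* = 1.5507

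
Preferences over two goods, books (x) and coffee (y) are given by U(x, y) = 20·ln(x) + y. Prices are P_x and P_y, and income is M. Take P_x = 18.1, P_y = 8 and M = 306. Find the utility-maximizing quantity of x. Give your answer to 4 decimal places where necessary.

x* = 8.8398

MU_x = 20/x, MU_y = 1. Tangency: 20/x = P_x/P_y.
So x*(P_x,P_y) = 20·P_y/P_x, independent of income; and y* = (M − 20·P_y)/P_y.
At the given prices: x* = 20·8/18.1 = 8.8398.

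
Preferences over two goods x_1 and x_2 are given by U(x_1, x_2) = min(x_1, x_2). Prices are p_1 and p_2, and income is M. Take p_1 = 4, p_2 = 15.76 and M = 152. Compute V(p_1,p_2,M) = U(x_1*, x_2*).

V = 7.6923

Leontief preferences: the optimum is at the kink where x_1/1 = x_2/1, i.e. x_2 = x_1.
Budget: p_1·x_1 + p_2·x_1 = M, so (p_1 + p_2)·x_1 = M.
Demand: x_1*(p_1,p_2,M) = M/(p_1 + p_2), x_2* = M/(p_1 + p_2).
Here 4 + 15.76 = 19.76, giving x_1* = 7.6923 and x_2* = 7.6923.
Utility at the optimum: U(7.6923, 7.6923) = 7.6923.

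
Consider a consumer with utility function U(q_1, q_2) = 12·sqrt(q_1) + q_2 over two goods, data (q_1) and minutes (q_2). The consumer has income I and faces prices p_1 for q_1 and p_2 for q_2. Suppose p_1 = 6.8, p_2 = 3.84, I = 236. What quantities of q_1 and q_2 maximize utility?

q_1* = 11.4801, q_2* = 41.1289

Set MRS = p_1/p_2: 6·q_1^(−1/2) = p_1/p_2.
Solve: √q_1 = 6·p_2/p_1, so q_1*(p_1,p_2) = (6·p_2/p_1)², and q_2* = (I − p_1·q_1*)/p_2.
Plugging in: q_1* = (6·3.84/6.8)² = 11.4801, q_2* = 41.1289.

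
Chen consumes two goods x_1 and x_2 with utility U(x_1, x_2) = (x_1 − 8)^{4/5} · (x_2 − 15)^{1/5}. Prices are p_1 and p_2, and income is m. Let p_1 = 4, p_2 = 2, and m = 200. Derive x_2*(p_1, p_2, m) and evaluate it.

MRS = 4·(x_2−15)/(x_1−8). Tangency with p_1/p_2 gives x_2−15 = (1/4)·(p_1/p_2)·(x_1−8).
Substituting into the budget: x_1* = 8 + 0.8·(m − 8·p_1 − 15·p_2)/p_1, and x_2* = 15 + 0.2·(…)/p_2.
Discretionary income = 200 − 8·4 − 15·2 = 138; x_2* = 15 + 0.2·138/2 = 28.8.

x_2* = 28.8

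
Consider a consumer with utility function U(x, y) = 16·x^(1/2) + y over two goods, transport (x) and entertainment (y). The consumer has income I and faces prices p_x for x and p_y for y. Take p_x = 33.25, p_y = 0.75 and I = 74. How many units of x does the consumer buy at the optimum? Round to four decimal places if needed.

MU_x = 8/√x, MU_y = 1. Tangency: 8/√x = p_x/p_y.
Thus x* = (8·p_y/p_x)² — independent of I — with the rest of income spent on y.
Plugging in: x* = (8·0.75/33.25)² = 0.0326.

x* = 0.0326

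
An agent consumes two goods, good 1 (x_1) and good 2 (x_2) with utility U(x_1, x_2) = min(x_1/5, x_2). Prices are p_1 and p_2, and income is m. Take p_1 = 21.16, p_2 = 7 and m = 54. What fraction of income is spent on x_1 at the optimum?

With perfect complements, no substitution: consume in ratio x_1:x_2 = 5:1.
Budget: p_1·x_1 + p_2·(1/5)·x_1 = m, so (5·p_1 + p_2)·x_1 = 5·m.
Demand: x_1*(p_1,p_2,m) = 5·m/(5·p_1 + p_2), x_2* = m/(5·p_1 + p_2).
Here 5·21.16 + 7 = 112.8, giving x_1* = 2.3936 and x_2* = 0.4787.
Expenditure on x_1: 21.16·2.3936 = 50.6489; share = 0.9379.

share on x_1 = 0.9379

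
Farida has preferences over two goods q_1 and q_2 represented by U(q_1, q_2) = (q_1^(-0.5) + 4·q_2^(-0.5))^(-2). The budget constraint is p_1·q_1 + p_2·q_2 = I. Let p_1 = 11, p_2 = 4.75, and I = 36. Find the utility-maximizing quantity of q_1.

q_1* = 1.1267

From the CES first-order condition, (1/4)·(q_2/q_1)^(1.5) = p_1/p_2.
Solve for the ratio: q_2/q_1 = [4·p_1/p_2]^(2/3).
With the ratio pinned down, the budget gives q_1* = I/(p_1 + p_2·(q_2/q_1)) and q_2* = (q_2/q_1)·q_1*.
Numerically q_2/q_1 = 4.410685, so q_1* = 36/(11 + 4.75·4.410685) = 1.1267.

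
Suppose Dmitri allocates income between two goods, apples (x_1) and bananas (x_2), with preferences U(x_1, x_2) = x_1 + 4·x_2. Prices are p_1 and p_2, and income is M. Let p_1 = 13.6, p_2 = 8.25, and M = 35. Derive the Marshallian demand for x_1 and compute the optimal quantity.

x_1* = 0

Linear utility — the consumer picks whichever good has higher MU/price: 1/13.6 = 0.0735 vs 4/8.25 = 0.4848.
x_2 gives more utility per dollar, so spend all income on x_2: x_2* = M/p_2, x_1* = 0.
Numerically: x_1* = 0, x_2* = 4.2424.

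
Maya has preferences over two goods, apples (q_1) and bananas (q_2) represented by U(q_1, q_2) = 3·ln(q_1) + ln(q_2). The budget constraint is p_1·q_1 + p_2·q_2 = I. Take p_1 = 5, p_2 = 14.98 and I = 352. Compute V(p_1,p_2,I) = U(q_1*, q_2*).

MU_q_1/MU_q_2 = (3·q_2)/(q_1); tangency sets this equal to p_1/p_2.
Rearranging, p_2·q_2 = (1/3)·p_1·q_1. Substituting into the budget gives p_1·q_1·(1 + (1/3)) = I.
Demand: q_1*(p_1,p_2,I) = 0.75·I/p_1 and q_2* = 0.25·I/p_2.
At p_1=5, p_2=14.98, I=352: q_1* = 0.75·352/5 = 52.8, q_2* = 5.8745.
Utility at the optimum: U(52.8, 5.8745) = 13.6702.

V = 13.6702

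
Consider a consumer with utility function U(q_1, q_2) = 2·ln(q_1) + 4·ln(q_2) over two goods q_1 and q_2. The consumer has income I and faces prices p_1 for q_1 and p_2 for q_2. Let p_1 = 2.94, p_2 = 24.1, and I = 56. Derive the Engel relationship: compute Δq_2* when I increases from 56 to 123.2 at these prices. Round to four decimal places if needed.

Tangency: MRS = (1/2)·q_2/q_1 = p_1/p_2.
Rearranging, p_2·q_2 = 2·p_1·q_1. Substituting into the budget gives p_1·q_1·(1 + 2) = I.
Demand: q_1*(p_1,p_2,I) = 1/3·I/p_1 and q_2* = 2/3·I/p_2.
At p_1=2.94, p_2=24.1, I=56: q_2* = 2/3·56/24.1 = 1.5491.
At I' = 123.2: q_2* = 3.408. Change: 3.408 − 1.5491 = 1.8589.

Δq_2* = 1.8589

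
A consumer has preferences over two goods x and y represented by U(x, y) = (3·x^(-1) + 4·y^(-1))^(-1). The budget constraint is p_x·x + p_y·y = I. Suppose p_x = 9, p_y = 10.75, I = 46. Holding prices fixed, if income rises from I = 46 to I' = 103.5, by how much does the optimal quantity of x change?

Δx* = 2.8245

MRS = MU_x/MU_y = (3/4)·(y/x)^(2). Set equal to p_x/p_y.
Hence y/x = ((4/3)·p_x/p_y)^(1/(2)), i.e. raised to the 0.5 power.
Substitute y = (y/x)·x into the budget: x* = I/(p_x + p_y·(y/x)).
Numerically y/x = 1.056541, so x* = 46/(9 + 10.75·1.056541) = 2.2596.
At I' = 103.5: x* = 5.084. Change: 5.084 − 2.2596 = 2.8245.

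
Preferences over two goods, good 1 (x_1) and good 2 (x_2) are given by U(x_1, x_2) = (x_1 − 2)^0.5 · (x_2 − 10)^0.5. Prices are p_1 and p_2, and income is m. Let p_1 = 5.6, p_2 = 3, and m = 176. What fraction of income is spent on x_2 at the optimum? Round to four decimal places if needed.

share on x_2 = 0.5534

Let x_1' = x_1−2, x_2' = x_2−10. MRS = x_2'/x_1' = p_1/p_2.
After buying the subsistence bundle (2, 10), a share 0.5 of the remaining income goes to x_1: x_1* = 2 + 0.5·(m − 2p_1 − 10p_2)/p_1.
Discretionary income = 176 − 2·5.6 − 10·3 = 134.8; x_1* = 2 + 0.5·134.8/5.6 = 14.0357; x_2* = 10 + 0.5·134.8/3 = 32.4667.
Expenditure on x_2: 3·32.4667 = 97.4; share = 0.5534.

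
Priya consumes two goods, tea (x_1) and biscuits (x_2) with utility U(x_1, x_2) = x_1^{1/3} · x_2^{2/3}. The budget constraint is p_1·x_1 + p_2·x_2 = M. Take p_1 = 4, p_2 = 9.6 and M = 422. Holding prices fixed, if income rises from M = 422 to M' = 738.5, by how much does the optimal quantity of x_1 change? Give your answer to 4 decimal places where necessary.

The MRS is (1/2)·x_2/x_1. Set MRS = p_1/p_2.
So 1/3·p_2·x_2 = 2/3·p_1·x_1; combined with the budget, a share 1/3 of income goes to x_1.
Demand: x_1*(p_1,p_2,M) = 1/3·M/p_1 and x_2* = 2/3·M/p_2.
At p_1=4, p_2=9.6, M=422: x_1* = 1/3·422/4 = 35.1667.
At M' = 738.5: x_1* = 61.5417. Change: 61.5417 − 35.1667 = 26.375.

Δx_1* = 26.375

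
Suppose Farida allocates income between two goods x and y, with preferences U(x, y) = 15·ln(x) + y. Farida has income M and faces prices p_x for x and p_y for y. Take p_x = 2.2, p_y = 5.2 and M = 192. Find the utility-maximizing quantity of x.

Set MRS = p_x/p_y: (15/x)/1 = p_x/p_y.
So x*(p_x,p_y) = 15·p_y/p_x, independent of income; and y* = (M − 15·p_y)/p_y.
At the given prices: x* = 15·5.2/2.2 = 35.4545.

x* = 35.4545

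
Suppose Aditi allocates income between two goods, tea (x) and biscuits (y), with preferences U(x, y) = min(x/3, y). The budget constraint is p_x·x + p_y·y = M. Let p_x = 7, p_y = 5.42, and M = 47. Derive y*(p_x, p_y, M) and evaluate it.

With perfect complements, no substitution: consume in ratio x:y = 3:1.
Budget: p_x·x + p_y·(1/3)·x = M, so (3·p_x + p_y)·x = 3·M.
Demand: x*(p_x,p_y,M) = 3·M/(3·p_x + p_y), y* = M/(3·p_x + p_y).
Here 3·7 + 5.42 = 26.42, giving y* = 1.779.

y* = 1.779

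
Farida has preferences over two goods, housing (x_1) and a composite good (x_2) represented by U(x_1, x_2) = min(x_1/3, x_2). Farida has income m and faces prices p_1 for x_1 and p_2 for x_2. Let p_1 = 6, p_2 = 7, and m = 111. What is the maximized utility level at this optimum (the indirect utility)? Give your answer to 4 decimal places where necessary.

V = 4.44

Leontief preferences: the optimum is at the kink where x_1/3 = x_2/1, i.e. x_2 = (1/3)·x_1.
Budget: p_1·x_1 + p_2·(1/3)·x_1 = m, so (3·p_1 + p_2)·x_1 = 3·m.
Demand: x_1*(p_1,p_2,m) = 3·m/(3·p_1 + p_2), x_2* = m/(3·p_1 + p_2).
Here 3·6 + 7 = 25, giving x_1* = 13.32 and x_2* = 4.44.
Utility at the optimum: U(13.32, 4.44) = 4.44.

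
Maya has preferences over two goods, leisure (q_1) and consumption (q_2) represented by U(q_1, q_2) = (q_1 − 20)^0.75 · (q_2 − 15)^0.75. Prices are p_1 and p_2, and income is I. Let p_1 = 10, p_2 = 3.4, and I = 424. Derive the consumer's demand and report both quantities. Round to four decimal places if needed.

q_1* = 28.65, q_2* = 40.4412

Let q_1' = q_1−20, q_2' = q_2−15. MRS = q_2'/q_1' = p_1/p_2.
Substituting into the budget: q_1* = 20 + 0.5·(I − 20·p_1 − 15·p_2)/p_1, and q_2* = 15 + 0.5·(…)/p_2.
Discretionary income = 424 − 20·10 − 15·3.4 = 173; q_1* = 20 + 0.5·173/10 = 28.65; q_2* = 15 + 0.5·173/3.4 = 40.4412.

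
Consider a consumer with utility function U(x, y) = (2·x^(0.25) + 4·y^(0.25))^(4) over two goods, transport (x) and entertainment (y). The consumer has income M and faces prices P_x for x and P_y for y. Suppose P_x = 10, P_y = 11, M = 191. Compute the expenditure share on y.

From the CES first-order condition, (1/2)·(y/x)^(0.75) = P_x/P_y.
Hence y/x = (2·P_x/P_y)^(1/(0.75)), i.e. raised to the 4/3 power.
Substitute y = (y/x)·x into the budget: x* = M/(P_x + P_y·(y/x)).
Numerically y/x = 2.219132, so x* = 191/(10 + 11·2.219132) = 5.5506 and y* = 2.219132·5.5506 = 12.3176.
Expenditure on y: 11·12.3176 = 135.4936; share = 0.7094.

share on y = 0.7094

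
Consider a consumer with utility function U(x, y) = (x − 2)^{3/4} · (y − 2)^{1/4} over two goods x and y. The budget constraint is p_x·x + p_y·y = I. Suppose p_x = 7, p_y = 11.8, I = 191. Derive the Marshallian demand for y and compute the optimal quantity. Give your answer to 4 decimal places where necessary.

Substituting into the budget: x* = 2 + 0.75·(I − 2·p_x − 2·p_y)/p_x, and y* = 2 + 0.25·(…)/p_y.
Discretionary income = 191 − 2·7 − 2·11.8 = 153.4; y* = 2 + 0.25·153.4/11.8 = 5.25.

y* = 5.25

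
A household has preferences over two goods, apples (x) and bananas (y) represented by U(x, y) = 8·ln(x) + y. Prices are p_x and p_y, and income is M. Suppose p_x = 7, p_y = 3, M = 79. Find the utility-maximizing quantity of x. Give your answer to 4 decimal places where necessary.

x* = 3.4286

Set MRS = p_x/p_y: (8/x)/1 = p_x/p_y.
So x*(p_x,p_y) = 8·p_y/p_x, independent of income; and y* = (M − 8·p_y)/p_y.
At the given prices: x* = 8·3/7 = 3.4286.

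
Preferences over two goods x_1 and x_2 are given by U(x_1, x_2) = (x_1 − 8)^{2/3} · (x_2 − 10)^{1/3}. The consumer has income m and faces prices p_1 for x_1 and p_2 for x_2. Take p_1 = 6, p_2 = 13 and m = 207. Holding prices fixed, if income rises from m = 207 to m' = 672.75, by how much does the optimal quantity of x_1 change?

This is Cobb-Douglas in (x_1−8, x_2−10): tangency gives 2/3·p_2·(x_2−10) = 1/3·p_1·(x_1−8).
After buying the subsistence bundle (8, 10), a share 2/3 of the remaining income goes to x_1: x_1* = 8 + 2/3·(m − 8p_1 − 10p_2)/p_1.
Discretionary income = 207 − 8·6 − 10·13 = 29; x_1* = 8 + 2/3·29/6 = 11.2222.
At m' = 672.75: x_1* = 62.9722. Change: 62.9722 − 11.2222 = 51.75.

Δx_1* = 51.75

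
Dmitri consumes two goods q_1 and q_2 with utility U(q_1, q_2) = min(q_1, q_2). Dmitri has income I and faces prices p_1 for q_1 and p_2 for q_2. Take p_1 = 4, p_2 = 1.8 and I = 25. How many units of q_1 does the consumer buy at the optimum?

q_1* = 4.3103

Leontief preferences: the optimum is at the kink where q_1/1 = q_2/1, i.e. q_2 = q_1.
Budget: p_1·q_1 + p_2·q_1 = I, so (p_1 + p_2)·q_1 = I.
Demand: q_1*(p_1,p_2,I) = I/(p_1 + p_2), q_2* = I/(p_1 + p_2).
Here 4 + 1.8 = 5.8, giving q_1* = 4.3103.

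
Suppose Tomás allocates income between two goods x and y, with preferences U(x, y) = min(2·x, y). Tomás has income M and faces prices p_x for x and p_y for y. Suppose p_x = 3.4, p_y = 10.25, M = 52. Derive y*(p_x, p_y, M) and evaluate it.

Leontief preferences: the optimum is at the kink where x/1 = y/2, i.e. y = 2·x.
Budget: p_x·x + p_y·2·x = M, so (p_x + 2·p_y)·x = M.
Demand: x*(p_x,p_y,M) = M/(p_x + 2·p_y), y* = 2·M/(p_x + 2·p_y).
Here 3.4 + 2·10.25 = 23.9, giving y* = 4.3515.

y* = 4.3515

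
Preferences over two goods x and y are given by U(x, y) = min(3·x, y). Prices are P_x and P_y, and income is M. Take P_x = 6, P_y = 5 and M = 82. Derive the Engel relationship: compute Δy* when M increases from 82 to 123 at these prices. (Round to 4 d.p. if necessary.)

Demand: x*(P_x,P_y,M) = M/(P_x + 3·P_y), y* = 3·M/(P_x + 3·P_y).
Here 6 + 3·5 = 21, giving y* = 11.7143.
At M' = 123: y* = 17.5714. Change: 17.5714 − 11.7143 = 5.8571.

Δy* = 5.8571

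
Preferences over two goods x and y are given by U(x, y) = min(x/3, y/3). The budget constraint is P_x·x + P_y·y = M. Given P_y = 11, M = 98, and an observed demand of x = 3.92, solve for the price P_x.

Leontief preferences: the optimum is at the kink where x/3 = y/3, i.e. y = x.
Budget: P_x·x + P_y·x = M, so (3·P_x + 3·P_y)·x = 3·M.
Demand: x*(P_x,P_y,M) = 3·M/(3·P_x + 3·P_y), y* = 3·M/(3·P_x + 3·P_y).
Set x* = 3.92 in the demand function and solve for P_x: P_x = 14.

P_x = 14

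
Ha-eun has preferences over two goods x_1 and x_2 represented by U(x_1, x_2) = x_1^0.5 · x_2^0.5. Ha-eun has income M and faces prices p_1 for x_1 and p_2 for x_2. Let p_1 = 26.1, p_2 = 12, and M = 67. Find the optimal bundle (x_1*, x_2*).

x_1* = 1.2835, x_2* = 2.7917

The MRS is x_2/x_1. Set MRS = p_1/p_2.
Rearranging, p_2·x_2 = p_1·x_1. Substituting into the budget gives p_1·x_1·(1 + 1) = M.
Demand: x_1*(p_1,p_2,M) = 0.5·M/p_1 and x_2* = 0.5·M/p_2.
At p_1=26.1, p_2=12, M=67: x_1* = 0.5·67/26.1 = 1.2835, x_2* = 2.7917.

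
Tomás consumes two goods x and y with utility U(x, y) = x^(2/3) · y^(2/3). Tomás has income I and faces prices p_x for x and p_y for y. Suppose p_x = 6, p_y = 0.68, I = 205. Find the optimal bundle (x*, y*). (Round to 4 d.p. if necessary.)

At p_x=6, p_y=0.68, I=205: x* = 0.5·205/6 = 17.0833, y* = 150.7353.

x* = 17.0833, y* = 150.7353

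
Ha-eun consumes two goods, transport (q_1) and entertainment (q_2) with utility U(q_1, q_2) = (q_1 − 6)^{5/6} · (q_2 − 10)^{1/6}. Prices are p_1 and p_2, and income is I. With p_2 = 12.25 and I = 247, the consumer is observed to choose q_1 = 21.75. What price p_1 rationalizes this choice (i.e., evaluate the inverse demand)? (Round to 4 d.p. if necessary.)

p_1 = 5

This is Cobb-Douglas in (q_1−6, q_2−10): tangency gives 5/6·p_2·(q_2−10) = 1/6·p_1·(q_1−6).
After buying the subsistence bundle (6, 10), a share 5/6 of the remaining income goes to q_1: q_1* = 6 + 5/6·(I − 6p_1 − 10p_2)/p_1.
Set q_1* = 21.75 in the demand function and solve for p_1: p_1 = 5.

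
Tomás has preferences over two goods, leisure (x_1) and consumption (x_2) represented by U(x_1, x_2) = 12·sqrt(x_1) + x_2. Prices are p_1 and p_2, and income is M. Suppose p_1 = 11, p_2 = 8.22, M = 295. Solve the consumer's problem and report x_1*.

x_1* = 20.103

Thus x_1* = (6·p_2/p_1)² — independent of M — with the rest of income spent on x_2.
Plugging in: x_1* = (6·8.22/11)² = 20.103.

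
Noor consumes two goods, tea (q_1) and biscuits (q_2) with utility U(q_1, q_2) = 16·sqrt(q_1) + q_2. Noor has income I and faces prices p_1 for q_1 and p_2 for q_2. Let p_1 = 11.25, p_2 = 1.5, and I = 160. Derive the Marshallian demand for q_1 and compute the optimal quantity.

q_1* = 1.1378

Plugging in: q_1* = (8·1.5/11.25)² = 1.1378.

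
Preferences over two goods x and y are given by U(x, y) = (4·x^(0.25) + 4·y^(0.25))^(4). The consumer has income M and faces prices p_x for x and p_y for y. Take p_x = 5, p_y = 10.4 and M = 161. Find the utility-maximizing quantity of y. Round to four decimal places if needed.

y* = 6.8002

MU_x ∝ 4·x^(-0.75), MU_y ∝ 4·y^(-0.75), so MRS = (y/x)^(0.75) = p_x/p_y.
Hence y/x = (p_x/p_y)^(1/(0.75)), i.e. raised to the 4/3 power.
Substitute y = (y/x)·x into the budget: x* = M/(p_x + p_y·(y/x)).
Numerically y/x = 0.376631, so x* = 161/(5 + 10.4·0.376631) = 18.0555 and y* = 0.376631·18.0555 = 6.8002.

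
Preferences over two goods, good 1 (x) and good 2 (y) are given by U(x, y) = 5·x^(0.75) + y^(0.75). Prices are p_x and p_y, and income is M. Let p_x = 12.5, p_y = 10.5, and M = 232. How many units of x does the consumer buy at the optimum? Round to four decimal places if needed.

From the CES first-order condition, 5·(y/x)^(0.25) = p_x/p_y.
Hence y/x = ((1/5)·p_x/p_y)^(1/(0.25)), i.e. raised to the 4 power.
Substitute y = (y/x)·x into the budget: x* = M/(p_x + p_y·(y/x)).
Numerically y/x = 0.003214, so x* = 232/(12.5 + 10.5·0.003214) = 18.51.

x* = 18.51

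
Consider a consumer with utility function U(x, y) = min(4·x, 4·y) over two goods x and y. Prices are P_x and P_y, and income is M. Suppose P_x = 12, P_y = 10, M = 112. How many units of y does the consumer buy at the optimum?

y* = 5.0909

With perfect complements, no substitution: consume in ratio x:y = 4:4.
Budget: P_x·x + P_y·x = M, so (4·P_x + 4·P_y)·x = 4·M.
Demand: x*(P_x,P_y,M) = 4·M/(4·P_x + 4·P_y), y* = 4·M/(4·P_x + 4·P_y).
Here 4·12 + 4·10 = 88, giving y* = 5.0909.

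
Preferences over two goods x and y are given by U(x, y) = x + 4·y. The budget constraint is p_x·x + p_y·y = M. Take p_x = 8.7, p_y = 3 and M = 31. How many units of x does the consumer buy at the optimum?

y gives more utility per dollar, so spend all income on y: y* = M/p_y, x* = 0.
Numerically: x* = 0, y* = 10.3333.

x* = 0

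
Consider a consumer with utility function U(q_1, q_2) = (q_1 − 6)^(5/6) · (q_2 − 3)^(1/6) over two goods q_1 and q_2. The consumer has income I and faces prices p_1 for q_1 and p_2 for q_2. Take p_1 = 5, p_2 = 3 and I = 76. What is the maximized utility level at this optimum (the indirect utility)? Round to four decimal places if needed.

This is Cobb-Douglas in (q_1−6, q_2−3): tangency gives 5/6·p_2·(q_2−3) = 1/6·p_1·(q_1−6).
Substituting into the budget: q_1* = 6 + 5/6·(I − 6·p_1 − 3·p_2)/p_1, and q_2* = 3 + 1/6·(…)/p_2.
Discretionary income = 76 − 6·5 − 3·3 = 37; q_1* = 6 + 5/6·37/5 = 12.1667; q_2* = 3 + 1/6·37/3 = 5.0556.
Utility at the optimum: U(12.1667, 5.0556) = 5.1349.

V = 5.1349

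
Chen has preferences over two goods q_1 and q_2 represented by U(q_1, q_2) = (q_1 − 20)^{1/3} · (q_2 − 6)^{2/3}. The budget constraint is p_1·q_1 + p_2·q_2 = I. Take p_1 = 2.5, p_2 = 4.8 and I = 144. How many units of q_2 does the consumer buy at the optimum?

q_2* = 15.0556

Substituting into the budget: q_1* = 20 + 1/3·(I − 20·p_1 − 6·p_2)/p_1, and q_2* = 6 + 2/3·(…)/p_2.
Discretionary income = 144 − 20·2.5 − 6·4.8 = 65.2; q_2* = 6 + 2/3·65.2/4.8 = 15.0556.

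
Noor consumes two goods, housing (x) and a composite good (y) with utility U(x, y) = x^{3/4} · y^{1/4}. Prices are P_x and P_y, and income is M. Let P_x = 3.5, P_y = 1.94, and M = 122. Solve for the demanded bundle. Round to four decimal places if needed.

x* = 26.1429, y* = 15.7216

The MRS is 3·y/x. Set MRS = P_x/P_y.
So 0.75·P_y·y = 0.25·P_x·x; combined with the budget, a share 0.75 of income goes to x.
Demand: x*(P_x,P_y,M) = 0.75·M/P_x and y* = 0.25·M/P_y.
At P_x=3.5, P_y=1.94, M=122: x* = 0.75·122/3.5 = 26.1429, y* = 15.7216.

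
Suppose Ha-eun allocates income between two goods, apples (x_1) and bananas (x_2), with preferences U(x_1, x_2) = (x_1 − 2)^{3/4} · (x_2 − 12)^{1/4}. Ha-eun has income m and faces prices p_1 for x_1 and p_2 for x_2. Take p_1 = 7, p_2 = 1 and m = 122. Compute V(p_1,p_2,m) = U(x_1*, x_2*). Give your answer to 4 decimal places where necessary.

Discretionary income = 122 − 2·7 − 12·1 = 96; x_1* = 2 + 0.75·96/7 = 12.2857; x_2* = 12 + 0.25·96/1 = 36.
Utility at the optimum: U(12.2857, 36) = 12.7124.

V = 12.7124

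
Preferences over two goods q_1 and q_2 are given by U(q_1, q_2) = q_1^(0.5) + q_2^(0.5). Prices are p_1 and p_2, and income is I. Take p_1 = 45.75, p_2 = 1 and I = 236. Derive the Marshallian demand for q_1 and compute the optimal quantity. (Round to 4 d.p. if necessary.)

From the CES first-order condition, (q_2/q_1)^(0.5) = p_1/p_2.
Hence q_2/q_1 = (p_1/p_2)^(1/(0.5)), i.e. raised to the 2 power.
With the ratio pinned down, the budget gives q_1* = I/(p_1 + p_2·(q_2/q_1)) and q_2* = (q_2/q_1)·q_1*.
Numerically q_2/q_1 = 2093.0625, so q_1* = 236/(45.75 + 1·2093.0625) = 0.1103.

q_1* = 0.1103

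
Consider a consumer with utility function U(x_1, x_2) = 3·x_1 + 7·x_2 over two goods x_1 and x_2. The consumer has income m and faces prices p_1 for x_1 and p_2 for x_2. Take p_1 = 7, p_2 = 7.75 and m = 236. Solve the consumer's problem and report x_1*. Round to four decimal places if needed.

Linear utility — the consumer picks whichever good has higher MU/price: 3/7 = 0.4286 vs 7/7.75 = 0.9032.
x_2 gives more utility per dollar, so spend all income on x_2: x_2* = m/p_2, x_1* = 0.
Numerically: x_1* = 0, x_2* = 30.4516.

x_1* = 0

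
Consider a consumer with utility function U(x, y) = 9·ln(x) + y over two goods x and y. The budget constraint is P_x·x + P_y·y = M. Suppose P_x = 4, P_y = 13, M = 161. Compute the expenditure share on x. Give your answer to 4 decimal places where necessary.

Set MRS = P_x/P_y: (9/x)/1 = P_x/P_y.
So x*(P_x,P_y) = 9·P_y/P_x, independent of income; and y* = (M − 9·P_y)/P_y.
At the given prices: x* = 9·13/4 = 29.25, and y* = 3.3846.
Expenditure on x: 4·29.25 = 117; share = 0.7267.

share on x = 0.7267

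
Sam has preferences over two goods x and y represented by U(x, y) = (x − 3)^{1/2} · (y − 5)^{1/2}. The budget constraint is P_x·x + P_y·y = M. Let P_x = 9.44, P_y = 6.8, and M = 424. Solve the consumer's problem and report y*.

Let x' = x−3, y' = y−5. MRS = y'/x' = P_x/P_y.
After buying the subsistence bundle (3, 5), a share 0.5 of the remaining income goes to x: x* = 3 + 0.5·(M − 3P_x − 5P_y)/P_x.
Discretionary income = 424 − 3·9.44 − 5·6.8 = 361.68; y* = 5 + 0.5·361.68/6.8 = 31.5941.

y* = 31.5941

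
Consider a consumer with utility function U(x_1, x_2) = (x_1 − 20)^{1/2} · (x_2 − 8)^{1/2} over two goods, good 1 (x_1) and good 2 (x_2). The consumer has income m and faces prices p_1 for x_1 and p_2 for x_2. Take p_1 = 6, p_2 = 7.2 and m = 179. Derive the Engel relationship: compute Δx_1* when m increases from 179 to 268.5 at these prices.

This is Cobb-Douglas in (x_1−20, x_2−8): tangency gives 0.5·p_2·(x_2−8) = 0.5·p_1·(x_1−20).
After buying the subsistence bundle (20, 8), a share 0.5 of the remaining income goes to x_1: x_1* = 20 + 0.5·(m − 20p_1 − 8p_2)/p_1.
Discretionary income = 179 − 20·6 − 8·7.2 = 1.4; x_1* = 20 + 0.5·1.4/6 = 20.1167.
At m' = 268.5: x_1* = 27.575. Change: 27.575 − 20.1167 = 7.4583.

Δx_1* = 7.4583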